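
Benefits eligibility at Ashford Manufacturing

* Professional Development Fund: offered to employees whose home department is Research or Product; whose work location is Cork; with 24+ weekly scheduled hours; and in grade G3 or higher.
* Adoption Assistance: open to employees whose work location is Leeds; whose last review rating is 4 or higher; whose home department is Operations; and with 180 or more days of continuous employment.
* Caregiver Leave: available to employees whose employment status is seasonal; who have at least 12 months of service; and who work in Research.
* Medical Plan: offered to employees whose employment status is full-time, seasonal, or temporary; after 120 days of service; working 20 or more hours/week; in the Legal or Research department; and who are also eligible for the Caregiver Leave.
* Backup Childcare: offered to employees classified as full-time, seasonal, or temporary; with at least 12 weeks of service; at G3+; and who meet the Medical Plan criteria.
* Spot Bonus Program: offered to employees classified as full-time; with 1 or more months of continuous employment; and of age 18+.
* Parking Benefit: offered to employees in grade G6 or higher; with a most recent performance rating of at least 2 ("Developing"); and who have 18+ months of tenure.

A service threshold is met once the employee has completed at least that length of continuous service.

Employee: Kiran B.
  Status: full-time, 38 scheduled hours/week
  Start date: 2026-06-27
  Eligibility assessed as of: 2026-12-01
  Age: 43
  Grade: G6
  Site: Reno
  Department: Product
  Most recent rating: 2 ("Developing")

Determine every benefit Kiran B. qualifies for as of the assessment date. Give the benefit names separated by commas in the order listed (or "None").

Service from 2026-06-27 to 2026-12-01: 157 days.
Professional Development Fund — dept Product ✓; site Reno ✗ (not Cork) → not eligible.
Adoption Assistance — site Reno ✗ (not Leeds) → not eligible.
Caregiver Leave — status full-time ✗ (requires seasonal) → not eligible.
Medical Plan — status full-time ✓; service 157 days ≥ 120 days ✓; 38 hrs/wk ≥ 20 ✓; dept Product ✗ → not eligible.
Backup Childcare — status full-time ✓; service 157 days ≥ 12 weeks (≈84 days) ✓; grade G6 ≥ G3 ✓; not eligible for Medical Plan ✗ → not eligible.
Spot Bonus Program — status full-time ✓; service 157 days ≥ 1 month (≈30 days) ✓; age 43 ≥ 18 ✓ → eligible.
Parking Benefit — grade G6 ≥ G6 ✓; rating 2 ≥ 2 ✓; service 157 days < 18 months (≈540 days) ✗ → not eligible.

Spot Bonus Program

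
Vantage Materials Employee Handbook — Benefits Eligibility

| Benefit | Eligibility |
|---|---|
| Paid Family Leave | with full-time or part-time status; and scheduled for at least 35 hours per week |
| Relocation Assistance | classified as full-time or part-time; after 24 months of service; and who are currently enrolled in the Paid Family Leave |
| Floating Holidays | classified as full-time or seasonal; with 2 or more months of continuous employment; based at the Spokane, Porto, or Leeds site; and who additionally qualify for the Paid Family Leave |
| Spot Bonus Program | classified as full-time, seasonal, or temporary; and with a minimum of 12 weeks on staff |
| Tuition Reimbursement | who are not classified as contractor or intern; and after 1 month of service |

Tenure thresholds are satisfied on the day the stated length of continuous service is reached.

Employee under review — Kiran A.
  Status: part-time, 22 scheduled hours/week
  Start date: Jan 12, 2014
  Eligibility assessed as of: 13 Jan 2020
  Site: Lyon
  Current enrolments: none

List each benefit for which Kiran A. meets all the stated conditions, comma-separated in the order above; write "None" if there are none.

Tuition Reimbursement

Service from Jan 12, 2014 to 13 Jan 2020: 2192 days.
Paid Family Leave — status part-time ✓; 22 hrs/wk < 35 ✗ → not eligible.
Relocation Assistance — status part-time ✓; service 2192 days ≥ 24 months (≈720 days) ✓; not enrolled in Paid Family Leave ✗ → not eligible.
Floating Holidays — status part-time ✗ (requires full-time or seasonal) → not eligible.
Spot Bonus Program — status part-time ✗ (requires full-time, seasonal, or temporary) → not eligible.
Tuition Reimbursement — status part-time ✓ (not excluded); service 2192 days ≥ 1 month (≈30 days) ✓ → eligible.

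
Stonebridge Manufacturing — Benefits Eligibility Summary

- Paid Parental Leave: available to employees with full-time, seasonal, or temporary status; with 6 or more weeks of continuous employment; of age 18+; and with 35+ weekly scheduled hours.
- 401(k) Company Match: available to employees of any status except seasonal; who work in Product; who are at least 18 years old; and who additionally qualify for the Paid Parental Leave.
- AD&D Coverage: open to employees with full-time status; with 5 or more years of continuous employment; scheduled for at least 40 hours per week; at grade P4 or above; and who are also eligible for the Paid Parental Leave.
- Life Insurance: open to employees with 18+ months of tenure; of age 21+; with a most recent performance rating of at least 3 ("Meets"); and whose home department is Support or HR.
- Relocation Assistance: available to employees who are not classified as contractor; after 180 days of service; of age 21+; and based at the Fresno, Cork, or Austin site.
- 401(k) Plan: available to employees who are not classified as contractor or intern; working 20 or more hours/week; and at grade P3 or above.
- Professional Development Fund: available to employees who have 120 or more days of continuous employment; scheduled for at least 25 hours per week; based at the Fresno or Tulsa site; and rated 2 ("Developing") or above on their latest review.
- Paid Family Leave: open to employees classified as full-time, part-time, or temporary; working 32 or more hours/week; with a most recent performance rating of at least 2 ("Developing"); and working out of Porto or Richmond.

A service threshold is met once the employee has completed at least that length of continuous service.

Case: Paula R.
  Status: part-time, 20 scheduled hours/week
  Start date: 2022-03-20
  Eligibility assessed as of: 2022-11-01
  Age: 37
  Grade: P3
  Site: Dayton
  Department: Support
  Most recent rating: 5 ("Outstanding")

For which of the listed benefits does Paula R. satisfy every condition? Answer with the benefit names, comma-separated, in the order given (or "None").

401(k) Plan

Service from 2022-03-20 to 2022-11-01: 226 days.
Paid Parental Leave — status part-time ✗ (requires full-time, seasonal, or temporary) → not eligible.
401(k) Company Match — status part-time ✓ (not excluded); dept Support ✗ → not eligible.
AD&D Coverage — status part-time ✗ (requires full-time) → not eligible.
Life Insurance — service 226 days < 18 months (≈540 days) ✗ → not eligible.
Relocation Assistance — status part-time ✓ (not excluded); service 226 days ≥ 180 days ✓; age 37 ≥ 21 ✓; site Dayton ✗ (not Fresno, Cork, or Austin) → not eligible.
401(k) Plan — status part-time ✓ (not excluded); 20 hrs/wk ≥ 20 ✓; grade P3 ≥ P3 ✓ → eligible.
Professional Development Fund — service 226 days ≥ 120 days ✓; 20 hrs/wk < 25 ✗ → not eligible.
Paid Family Leave — status part-time ✓; 20 hrs/wk < 32 ✗ → not eligible.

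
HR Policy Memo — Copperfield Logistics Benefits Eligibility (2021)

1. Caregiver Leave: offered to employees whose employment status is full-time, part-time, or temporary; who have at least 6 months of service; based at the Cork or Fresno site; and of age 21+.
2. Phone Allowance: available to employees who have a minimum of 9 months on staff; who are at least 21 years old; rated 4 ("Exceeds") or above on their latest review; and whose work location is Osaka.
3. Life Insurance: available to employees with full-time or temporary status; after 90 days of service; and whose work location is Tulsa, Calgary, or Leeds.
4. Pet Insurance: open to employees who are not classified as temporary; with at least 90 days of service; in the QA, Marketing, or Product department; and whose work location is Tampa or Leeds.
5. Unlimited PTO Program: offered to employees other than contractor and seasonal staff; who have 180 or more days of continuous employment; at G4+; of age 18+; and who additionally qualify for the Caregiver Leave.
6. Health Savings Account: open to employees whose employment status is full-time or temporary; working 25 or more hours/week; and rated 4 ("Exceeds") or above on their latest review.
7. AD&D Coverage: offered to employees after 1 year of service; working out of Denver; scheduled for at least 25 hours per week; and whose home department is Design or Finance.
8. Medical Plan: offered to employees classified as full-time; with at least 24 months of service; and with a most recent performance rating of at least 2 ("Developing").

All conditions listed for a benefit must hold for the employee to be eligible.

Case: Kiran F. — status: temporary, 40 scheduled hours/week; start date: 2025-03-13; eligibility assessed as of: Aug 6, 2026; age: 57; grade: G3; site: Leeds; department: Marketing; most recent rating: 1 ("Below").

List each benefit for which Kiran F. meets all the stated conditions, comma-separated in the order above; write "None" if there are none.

Life Insurance

Service from 2025-03-13 to Aug 6, 2026: 511 days.
Caregiver Leave — status temporary ✓; service 511 days ≥ 6 months (≈180 days) ✓; site Leeds ✗ (not Cork or Fresno) → not eligible.
Phone Allowance — service 511 days ≥ 9 months (≈270 days) ✓; age 57 ≥ 21 ✓; rating 1 < 4 ✗ → not eligible.
Life Insurance — status temporary ✓; service 511 days ≥ 90 days ✓; site Leeds ✓ → eligible.
Pet Insurance — status temporary ✗ (excluded) → not eligible.
Unlimited PTO Program — status temporary ✓ (not excluded); service 511 days ≥ 180 days ✓; grade G3 < G4 ✗ → not eligible.
Health Savings Account — status temporary ✓; 40 hrs/wk ≥ 25 ✓; rating 1 < 4 ✗ → not eligible.
AD&D Coverage — service 511 days ≥ 1 year (≈365 days) ✓; site Leeds ✗ (not Denver) → not eligible.
Medical Plan — status temporary ✗ (requires full-time) → not eligible.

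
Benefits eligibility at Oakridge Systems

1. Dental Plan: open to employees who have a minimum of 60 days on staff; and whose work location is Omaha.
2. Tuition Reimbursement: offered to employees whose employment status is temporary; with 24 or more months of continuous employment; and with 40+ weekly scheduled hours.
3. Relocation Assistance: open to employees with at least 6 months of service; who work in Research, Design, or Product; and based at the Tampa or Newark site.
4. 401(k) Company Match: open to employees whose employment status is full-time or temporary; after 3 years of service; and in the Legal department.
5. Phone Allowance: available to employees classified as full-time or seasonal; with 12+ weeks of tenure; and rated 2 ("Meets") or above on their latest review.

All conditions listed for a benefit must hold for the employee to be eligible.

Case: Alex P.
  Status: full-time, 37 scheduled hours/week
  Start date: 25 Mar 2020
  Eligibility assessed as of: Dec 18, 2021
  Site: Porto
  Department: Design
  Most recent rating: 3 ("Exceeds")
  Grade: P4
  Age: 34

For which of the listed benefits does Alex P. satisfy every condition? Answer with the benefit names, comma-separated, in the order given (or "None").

Phone Allowance

Service from 25 Mar 2020 to Dec 18, 2021: 633 days.
Dental Plan — service 633 days ≥ 60 days ✓; site Porto ✗ (not Omaha) → not eligible.
Tuition Reimbursement — status full-time ✗ (requires temporary) → not eligible.
Relocation Assistance — service 633 days ≥ 6 months (≈180 days) ✓; dept Design ✓; site Porto ✗ (not Tampa or Newark) → not eligible.
401(k) Company Match — status full-time ✓; service 633 days < 3 years (≈1095 days) ✗ → not eligible.
Phone Allowance — status full-time ✓; service 633 days ≥ 12 weeks (≈84 days) ✓; rating 3 ≥ 2 ✓ → eligible.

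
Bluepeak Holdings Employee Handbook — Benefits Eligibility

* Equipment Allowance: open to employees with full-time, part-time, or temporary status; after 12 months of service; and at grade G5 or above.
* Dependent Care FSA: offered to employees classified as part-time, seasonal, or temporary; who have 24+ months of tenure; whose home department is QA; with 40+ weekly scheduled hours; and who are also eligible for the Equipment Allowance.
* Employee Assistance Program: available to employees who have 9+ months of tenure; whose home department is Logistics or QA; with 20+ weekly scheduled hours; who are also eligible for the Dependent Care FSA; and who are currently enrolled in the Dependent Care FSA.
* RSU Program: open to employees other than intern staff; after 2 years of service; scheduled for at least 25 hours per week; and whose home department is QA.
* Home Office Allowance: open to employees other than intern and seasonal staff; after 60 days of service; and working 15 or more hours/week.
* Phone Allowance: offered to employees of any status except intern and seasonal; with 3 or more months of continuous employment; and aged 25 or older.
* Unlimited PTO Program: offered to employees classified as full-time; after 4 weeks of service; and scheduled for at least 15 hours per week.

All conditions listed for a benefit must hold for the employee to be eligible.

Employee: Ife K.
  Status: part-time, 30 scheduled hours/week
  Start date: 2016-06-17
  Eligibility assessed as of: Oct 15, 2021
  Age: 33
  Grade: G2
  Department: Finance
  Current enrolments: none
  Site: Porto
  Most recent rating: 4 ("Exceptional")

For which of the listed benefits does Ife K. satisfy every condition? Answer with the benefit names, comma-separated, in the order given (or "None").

Service from 2016-06-17 to Oct 15, 2021: 1946 days.
Equipment Allowance — status part-time ✓; service 1946 days ≥ 12 months (≈360 days) ✓; grade G2 < G5 ✗ → not eligible.
Dependent Care FSA — status part-time ✓; service 1946 days ≥ 24 months (≈720 days) ✓; dept Finance ✗ → not eligible.
Employee Assistance Program — service 1946 days ≥ 9 months (≈270 days) ✓; dept Finance ✗ → not eligible.
RSU Program — status part-time ✓ (not excluded); service 1946 days ≥ 2 years (≈730 days) ✓; 30 hrs/wk ≥ 25 ✓; dept Finance ✗ → not eligible.
Home Office Allowance — status part-time ✓ (not excluded); service 1946 days ≥ 60 days ✓; 30 hrs/wk ≥ 15 ✓ → eligible.
Phone Allowance — status part-time ✓ (not excluded); service 1946 days ≥ 3 months (≈90 days) ✓; age 33 ≥ 25 ✓ → eligible.
Unlimited PTO Program — status part-time ✗ (requires full-time) → not eligible.

Home Office Allowance, Phone Allowance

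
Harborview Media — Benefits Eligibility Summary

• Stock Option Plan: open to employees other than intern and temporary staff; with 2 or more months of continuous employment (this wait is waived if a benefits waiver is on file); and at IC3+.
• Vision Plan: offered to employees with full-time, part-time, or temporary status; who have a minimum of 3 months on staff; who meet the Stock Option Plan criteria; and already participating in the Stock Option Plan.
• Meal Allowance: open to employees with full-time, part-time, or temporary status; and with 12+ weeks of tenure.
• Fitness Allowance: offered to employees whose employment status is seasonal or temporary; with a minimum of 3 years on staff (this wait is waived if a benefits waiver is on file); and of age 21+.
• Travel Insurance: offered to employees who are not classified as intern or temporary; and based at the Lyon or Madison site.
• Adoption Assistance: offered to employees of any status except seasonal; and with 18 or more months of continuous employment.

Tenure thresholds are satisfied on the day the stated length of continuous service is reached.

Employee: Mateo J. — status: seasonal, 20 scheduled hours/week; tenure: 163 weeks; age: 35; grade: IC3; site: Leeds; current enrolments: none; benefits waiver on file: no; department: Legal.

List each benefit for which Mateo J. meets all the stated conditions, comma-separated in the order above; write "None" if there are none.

Stock Option Plan — status seasonal ✓ (not excluded); no waiver, service 163 weeks ≥ 2 months (≈60 days) ✓; grade IC3 ≥ IC3 ✓ → eligible.
Vision Plan — status seasonal ✗ (requires full-time, part-time, or temporary) → not eligible.
Meal Allowance — status seasonal ✗ (requires full-time, part-time, or temporary) → not eligible.
Fitness Allowance — status seasonal ✓; no waiver, service 163 weeks ≥ 3 years (≈1095 days) ✓; age 35 ≥ 21 ✓ → eligible.
Travel Insurance — status seasonal ✓ (not excluded); site Leeds ✗ (not Lyon or Madison) → not eligible.
Adoption Assistance — status seasonal ✗ (excluded) → not eligible.

Stock Option Plan, Fitness Allowance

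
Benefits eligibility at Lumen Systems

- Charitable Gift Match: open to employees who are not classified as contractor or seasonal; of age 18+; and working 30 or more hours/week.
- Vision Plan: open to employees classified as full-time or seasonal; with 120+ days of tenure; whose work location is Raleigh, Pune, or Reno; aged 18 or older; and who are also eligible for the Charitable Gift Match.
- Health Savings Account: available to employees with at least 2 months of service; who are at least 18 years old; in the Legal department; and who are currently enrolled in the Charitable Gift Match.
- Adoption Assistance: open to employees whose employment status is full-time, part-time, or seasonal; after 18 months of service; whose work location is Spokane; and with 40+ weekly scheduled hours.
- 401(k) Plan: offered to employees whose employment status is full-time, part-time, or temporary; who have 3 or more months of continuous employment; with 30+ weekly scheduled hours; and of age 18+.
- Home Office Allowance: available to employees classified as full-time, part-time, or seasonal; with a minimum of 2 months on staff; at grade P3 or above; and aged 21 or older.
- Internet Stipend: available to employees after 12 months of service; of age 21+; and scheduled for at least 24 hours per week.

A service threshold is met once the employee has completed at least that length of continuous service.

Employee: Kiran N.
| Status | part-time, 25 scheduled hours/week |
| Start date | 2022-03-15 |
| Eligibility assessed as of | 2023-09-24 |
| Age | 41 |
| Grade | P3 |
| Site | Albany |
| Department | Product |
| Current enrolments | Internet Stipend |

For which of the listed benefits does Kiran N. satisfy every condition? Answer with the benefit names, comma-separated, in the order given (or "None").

Service from 2022-03-15 to 2023-09-24: 558 days.
Charitable Gift Match — status part-time ✓ (not excluded); age 41 ≥ 18 ✓; 25 hrs/wk < 30 ✗ → not eligible.
Vision Plan — status part-time ✗ (requires full-time or seasonal) → not eligible.
Health Savings Account — service 558 days ≥ 2 months (≈60 days) ✓; age 41 ≥ 18 ✓; dept Product ✗ → not eligible.
Adoption Assistance — status part-time ✓; service 558 days ≥ 18 months (≈540 days) ✓; site Albany ✗ (not Spokane) → not eligible.
401(k) Plan — status part-time ✓; service 558 days ≥ 3 months (≈90 days) ✓; 25 hrs/wk < 30 ✗ → not eligible.
Home Office Allowance — status part-time ✓; service 558 days ≥ 2 months (≈60 days) ✓; grade P3 ≥ P3 ✓; age 41 ≥ 21 ✓ → eligible.
Internet Stipend — service 558 days ≥ 12 months (≈360 days) ✓; age 41 ≥ 21 ✓; 25 hrs/wk ≥ 24 ✓ → eligible.

Home Office Allowance, Internet Stipend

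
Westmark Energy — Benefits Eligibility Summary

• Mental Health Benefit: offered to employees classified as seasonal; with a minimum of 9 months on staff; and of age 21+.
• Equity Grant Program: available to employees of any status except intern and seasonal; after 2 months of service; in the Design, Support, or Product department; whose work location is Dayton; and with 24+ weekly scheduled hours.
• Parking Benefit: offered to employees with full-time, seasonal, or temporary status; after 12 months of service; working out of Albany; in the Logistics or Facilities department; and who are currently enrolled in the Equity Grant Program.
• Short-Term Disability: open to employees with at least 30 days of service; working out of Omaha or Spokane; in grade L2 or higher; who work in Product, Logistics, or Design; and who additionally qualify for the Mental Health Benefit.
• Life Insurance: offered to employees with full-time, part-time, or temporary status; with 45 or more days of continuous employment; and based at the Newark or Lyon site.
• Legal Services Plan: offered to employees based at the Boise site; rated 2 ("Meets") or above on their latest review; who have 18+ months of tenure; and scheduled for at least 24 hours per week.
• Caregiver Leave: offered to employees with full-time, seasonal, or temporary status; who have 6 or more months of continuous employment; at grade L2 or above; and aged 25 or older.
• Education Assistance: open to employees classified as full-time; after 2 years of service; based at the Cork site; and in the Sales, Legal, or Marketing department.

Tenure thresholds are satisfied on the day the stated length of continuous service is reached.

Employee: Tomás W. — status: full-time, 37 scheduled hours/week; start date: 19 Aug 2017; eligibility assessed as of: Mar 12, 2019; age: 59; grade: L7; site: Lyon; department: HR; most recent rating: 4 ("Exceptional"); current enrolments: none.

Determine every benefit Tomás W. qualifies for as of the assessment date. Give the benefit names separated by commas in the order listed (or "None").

Life Insurance, Caregiver Leave

Service from 19 Aug 2017 to Mar 12, 2019: 570 days.
Mental Health Benefit — status full-time ✗ (requires seasonal) → not eligible.
Equity Grant Program — status full-time ✓ (not excluded); service 570 days ≥ 2 months (≈60 days) ✓; dept HR ✗ → not eligible.
Parking Benefit — status full-time ✓; service 570 days ≥ 12 months (≈360 days) ✓; site Lyon ✗ (not Albany) → not eligible.
Short-Term Disability — service 570 days ≥ 30 days ✓; site Lyon ✗ (not Omaha or Spokane) → not eligible.
Life Insurance — status full-time ✓; service 570 days ≥ 45 days ✓; site Lyon ✓ → eligible.
Legal Services Plan — site Lyon ✗ (not Boise) → not eligible.
Caregiver Leave — status full-time ✓; service 570 days ≥ 6 months (≈180 days) ✓; grade L7 ≥ L2 ✓; age 59 ≥ 25 ✓ → eligible.
Education Assistance — status full-time ✓; service 570 days < 2 years (≈730 days) ✗ → not eligible.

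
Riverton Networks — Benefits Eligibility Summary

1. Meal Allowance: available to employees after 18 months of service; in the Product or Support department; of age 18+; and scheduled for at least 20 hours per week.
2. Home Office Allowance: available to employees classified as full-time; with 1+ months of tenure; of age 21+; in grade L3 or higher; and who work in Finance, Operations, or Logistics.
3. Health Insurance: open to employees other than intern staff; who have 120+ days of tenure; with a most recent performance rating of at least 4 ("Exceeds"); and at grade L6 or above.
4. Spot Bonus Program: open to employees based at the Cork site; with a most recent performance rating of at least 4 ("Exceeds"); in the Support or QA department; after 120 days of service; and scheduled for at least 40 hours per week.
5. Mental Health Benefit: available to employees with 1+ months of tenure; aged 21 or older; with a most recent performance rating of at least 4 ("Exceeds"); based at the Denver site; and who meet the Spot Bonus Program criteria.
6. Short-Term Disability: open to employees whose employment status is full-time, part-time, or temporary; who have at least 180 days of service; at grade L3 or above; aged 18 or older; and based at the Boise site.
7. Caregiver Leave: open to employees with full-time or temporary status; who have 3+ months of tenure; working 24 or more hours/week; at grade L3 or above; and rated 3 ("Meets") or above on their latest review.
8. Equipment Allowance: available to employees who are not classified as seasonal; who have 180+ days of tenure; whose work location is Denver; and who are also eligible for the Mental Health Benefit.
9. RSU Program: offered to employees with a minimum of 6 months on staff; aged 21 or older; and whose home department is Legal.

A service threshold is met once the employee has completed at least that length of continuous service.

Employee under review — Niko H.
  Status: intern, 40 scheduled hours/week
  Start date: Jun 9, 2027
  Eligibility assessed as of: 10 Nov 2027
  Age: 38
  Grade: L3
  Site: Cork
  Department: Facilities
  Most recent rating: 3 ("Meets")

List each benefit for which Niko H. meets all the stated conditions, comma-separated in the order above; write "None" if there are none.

Service from Jun 9, 2027 to 10 Nov 2027: 154 days.
Meal Allowance — service 154 days < 18 months (≈540 days) ✗ → not eligible.
Home Office Allowance — status intern ✗ (requires full-time) → not eligible.
Health Insurance — status intern ✗ (excluded) → not eligible.
Spot Bonus Program — site Cork ✓; rating 3 < 4 ✗ → not eligible.
Mental Health Benefit — service 154 days ≥ 1 month (≈30 days) ✓; age 38 ≥ 21 ✓; rating 3 < 4 ✗ → not eligible.
Short-Term Disability — status intern ✗ (requires full-time, part-time, or temporary) → not eligible.
Caregiver Leave — status intern ✗ (requires full-time or temporary) → not eligible.
Equipment Allowance — status intern ✓ (not excluded); service 154 days < 180 days ✗ → not eligible.
RSU Program — service 154 days < 6 months (≈180 days) ✗ → not eligible.

None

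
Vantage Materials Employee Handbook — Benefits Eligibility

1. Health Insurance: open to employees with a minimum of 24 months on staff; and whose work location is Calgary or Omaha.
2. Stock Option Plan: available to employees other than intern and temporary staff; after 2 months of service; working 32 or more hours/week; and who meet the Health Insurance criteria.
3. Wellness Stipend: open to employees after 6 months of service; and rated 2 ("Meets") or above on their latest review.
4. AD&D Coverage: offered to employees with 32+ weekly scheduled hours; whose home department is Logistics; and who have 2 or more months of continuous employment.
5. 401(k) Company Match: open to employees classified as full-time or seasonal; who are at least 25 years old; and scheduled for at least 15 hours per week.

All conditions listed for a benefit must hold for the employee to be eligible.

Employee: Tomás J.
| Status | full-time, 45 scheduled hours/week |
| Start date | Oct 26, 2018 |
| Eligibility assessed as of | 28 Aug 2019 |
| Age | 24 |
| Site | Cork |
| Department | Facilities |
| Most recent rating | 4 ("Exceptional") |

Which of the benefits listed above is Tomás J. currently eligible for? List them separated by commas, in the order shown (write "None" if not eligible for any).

Wellness Stipend

Service from Oct 26, 2018 to 28 Aug 2019: 306 days.
Health Insurance — service 306 days < 24 months (≈720 days) ✗ → not eligible.
Stock Option Plan — status full-time ✓ (not excluded); service 306 days ≥ 2 months (≈60 days) ✓; 45 hrs/wk ≥ 32 ✓; not eligible for Health Insurance ✗ → not eligible.
Wellness Stipend — service 306 days ≥ 6 months (≈180 days) ✓; rating 4 ≥ 2 ✓ → eligible.
AD&D Coverage — 45 hrs/wk ≥ 32 ✓; dept Facilities ✗ → not eligible.
401(k) Company Match — status full-time ✓; age 24 < 25 ✗ → not eligible.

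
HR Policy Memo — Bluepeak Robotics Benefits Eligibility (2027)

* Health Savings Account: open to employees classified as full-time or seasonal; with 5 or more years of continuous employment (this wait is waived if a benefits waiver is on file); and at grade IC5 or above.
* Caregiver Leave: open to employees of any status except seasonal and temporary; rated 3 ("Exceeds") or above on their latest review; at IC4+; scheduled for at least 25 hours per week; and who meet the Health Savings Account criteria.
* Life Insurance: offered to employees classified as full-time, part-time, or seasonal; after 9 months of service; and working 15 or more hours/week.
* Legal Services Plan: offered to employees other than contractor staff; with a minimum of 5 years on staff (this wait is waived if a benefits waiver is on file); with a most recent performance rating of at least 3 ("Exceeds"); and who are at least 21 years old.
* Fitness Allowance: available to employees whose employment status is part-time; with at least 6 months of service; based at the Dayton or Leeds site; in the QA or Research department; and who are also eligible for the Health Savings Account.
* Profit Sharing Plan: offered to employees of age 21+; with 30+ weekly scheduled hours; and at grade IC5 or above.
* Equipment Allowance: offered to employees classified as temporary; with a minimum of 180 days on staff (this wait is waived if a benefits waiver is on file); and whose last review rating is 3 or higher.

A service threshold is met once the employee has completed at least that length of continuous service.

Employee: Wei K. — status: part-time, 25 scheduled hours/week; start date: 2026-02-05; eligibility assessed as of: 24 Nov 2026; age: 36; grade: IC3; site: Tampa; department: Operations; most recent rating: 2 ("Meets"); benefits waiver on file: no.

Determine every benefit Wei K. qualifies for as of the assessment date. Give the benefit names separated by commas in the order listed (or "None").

Life Insurance

Service from 2026-02-05 to 24 Nov 2026: 292 days.
Health Savings Account — status part-time ✗ (requires full-time or seasonal) → not eligible.
Caregiver Leave — status part-time ✓ (not excluded); rating 2 < 3 ✗ → not eligible.
Life Insurance — status part-time ✓; service 292 days ≥ 9 months (≈270 days) ✓; 25 hrs/wk ≥ 15 ✓ → eligible.
Legal Services Plan — status part-time ✓ (not excluded); no waiver, service 292 days < 5 years (≈1825 days) ✗ → not eligible.
Fitness Allowance — status part-time ✓; service 292 days ≥ 6 months (≈180 days) ✓; site Tampa ✗ (not Dayton or Leeds) → not eligible.
Profit Sharing Plan — age 36 ≥ 21 ✓; 25 hrs/wk < 30 ✗ → not eligible.
Equipment Allowance — status part-time ✗ (requires temporary) → not eligible.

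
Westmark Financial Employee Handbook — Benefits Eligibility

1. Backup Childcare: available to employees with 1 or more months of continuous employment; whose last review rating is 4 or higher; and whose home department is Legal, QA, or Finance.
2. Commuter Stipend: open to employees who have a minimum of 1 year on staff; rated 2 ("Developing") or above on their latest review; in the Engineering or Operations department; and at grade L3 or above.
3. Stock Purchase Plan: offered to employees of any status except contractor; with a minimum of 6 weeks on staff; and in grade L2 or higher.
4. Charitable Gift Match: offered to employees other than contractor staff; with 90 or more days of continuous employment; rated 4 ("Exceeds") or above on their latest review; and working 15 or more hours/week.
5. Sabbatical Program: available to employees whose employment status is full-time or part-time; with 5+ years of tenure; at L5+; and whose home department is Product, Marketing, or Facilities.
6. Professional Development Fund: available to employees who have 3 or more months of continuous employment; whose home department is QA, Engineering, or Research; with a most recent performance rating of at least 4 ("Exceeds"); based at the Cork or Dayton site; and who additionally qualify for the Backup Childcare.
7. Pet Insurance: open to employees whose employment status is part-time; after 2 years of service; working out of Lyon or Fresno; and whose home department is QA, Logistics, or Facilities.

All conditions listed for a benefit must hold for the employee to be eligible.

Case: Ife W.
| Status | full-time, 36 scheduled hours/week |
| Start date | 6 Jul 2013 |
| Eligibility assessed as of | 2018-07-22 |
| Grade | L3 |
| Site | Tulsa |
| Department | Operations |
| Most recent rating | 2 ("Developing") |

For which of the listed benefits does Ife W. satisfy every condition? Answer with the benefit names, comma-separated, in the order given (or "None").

Commuter Stipend, Stock Purchase Plan

Service from 6 Jul 2013 to 2018-07-22: 1842 days.
Backup Childcare — service 1842 days ≥ 1 month (≈30 days) ✓; rating 2 < 4 ✗ → not eligible.
Commuter Stipend — service 1842 days ≥ 1 year (≈365 days) ✓; rating 2 ≥ 2 ✓; dept Operations ✓; grade L3 ≥ L3 ✓ → eligible.
Stock Purchase Plan — status full-time ✓ (not excluded); service 1842 days ≥ 6 weeks (≈42 days) ✓; grade L3 ≥ L2 ✓ → eligible.
Charitable Gift Match — status full-time ✓ (not excluded); service 1842 days ≥ 90 days ✓; rating 2 < 4 ✗ → not eligible.
Sabbatical Program — status full-time ✓; service 1842 days ≥ 5 years (≈1825 days) ✓; grade L3 < L5 ✗ → not eligible.
Professional Development Fund — service 1842 days ≥ 3 months (≈90 days) ✓; dept Operations ✗ → not eligible.
Pet Insurance — status full-time ✗ (requires part-time) → not eligible.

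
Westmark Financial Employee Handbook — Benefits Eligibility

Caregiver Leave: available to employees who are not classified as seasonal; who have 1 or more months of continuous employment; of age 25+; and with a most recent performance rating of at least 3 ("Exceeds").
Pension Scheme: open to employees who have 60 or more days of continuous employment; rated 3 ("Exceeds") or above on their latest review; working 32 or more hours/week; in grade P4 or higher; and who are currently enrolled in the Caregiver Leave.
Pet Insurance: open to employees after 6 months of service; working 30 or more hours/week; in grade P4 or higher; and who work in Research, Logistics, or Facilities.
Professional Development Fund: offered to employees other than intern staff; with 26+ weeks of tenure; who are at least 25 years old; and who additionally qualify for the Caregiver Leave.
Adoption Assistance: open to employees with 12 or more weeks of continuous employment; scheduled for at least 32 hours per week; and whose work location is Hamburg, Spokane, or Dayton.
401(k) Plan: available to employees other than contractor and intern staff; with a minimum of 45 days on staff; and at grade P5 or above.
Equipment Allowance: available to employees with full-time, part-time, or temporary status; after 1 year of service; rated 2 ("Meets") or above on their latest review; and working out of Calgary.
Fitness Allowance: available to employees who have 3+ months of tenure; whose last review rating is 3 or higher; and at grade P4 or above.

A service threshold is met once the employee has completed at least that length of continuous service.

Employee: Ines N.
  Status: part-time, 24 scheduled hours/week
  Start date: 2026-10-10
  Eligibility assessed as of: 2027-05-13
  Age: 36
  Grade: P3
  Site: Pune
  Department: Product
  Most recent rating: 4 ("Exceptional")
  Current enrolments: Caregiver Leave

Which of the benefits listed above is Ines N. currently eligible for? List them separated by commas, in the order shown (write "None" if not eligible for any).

Caregiver Leave, Professional Development Fund

Service from 2026-10-10 to 2027-05-13: 215 days.
Caregiver Leave — status part-time ✓ (not excluded); service 215 days ≥ 1 month (≈30 days) ✓; age 36 ≥ 25 ✓; rating 4 ≥ 3 ✓ → eligible.
Pension Scheme — service 215 days ≥ 60 days ✓; rating 4 ≥ 3 ✓; 24 hrs/wk < 32 ✗ → not eligible.
Pet Insurance — service 215 days ≥ 6 months (≈180 days) ✓; 24 hrs/wk < 30 ✗ → not eligible.
Professional Development Fund — status part-time ✓ (not excluded); service 215 days ≥ 26 weeks (≈182 days) ✓; age 36 ≥ 25 ✓; eligible for Caregiver Leave ✓ → eligible.
Adoption Assistance — service 215 days ≥ 12 weeks (≈84 days) ✓; 24 hrs/wk < 32 ✗ → not eligible.
401(k) Plan — status part-time ✓ (not excluded); service 215 days ≥ 45 days ✓; grade P3 < P5 ✗ → not eligible.
Equipment Allowance — status part-time ✓; service 215 days < 1 year (≈365 days) ✗ → not eligible.
Fitness Allowance — service 215 days ≥ 3 months (≈90 days) ✓; rating 4 ≥ 3 ✓; grade P3 < P4 ✗ → not eligible.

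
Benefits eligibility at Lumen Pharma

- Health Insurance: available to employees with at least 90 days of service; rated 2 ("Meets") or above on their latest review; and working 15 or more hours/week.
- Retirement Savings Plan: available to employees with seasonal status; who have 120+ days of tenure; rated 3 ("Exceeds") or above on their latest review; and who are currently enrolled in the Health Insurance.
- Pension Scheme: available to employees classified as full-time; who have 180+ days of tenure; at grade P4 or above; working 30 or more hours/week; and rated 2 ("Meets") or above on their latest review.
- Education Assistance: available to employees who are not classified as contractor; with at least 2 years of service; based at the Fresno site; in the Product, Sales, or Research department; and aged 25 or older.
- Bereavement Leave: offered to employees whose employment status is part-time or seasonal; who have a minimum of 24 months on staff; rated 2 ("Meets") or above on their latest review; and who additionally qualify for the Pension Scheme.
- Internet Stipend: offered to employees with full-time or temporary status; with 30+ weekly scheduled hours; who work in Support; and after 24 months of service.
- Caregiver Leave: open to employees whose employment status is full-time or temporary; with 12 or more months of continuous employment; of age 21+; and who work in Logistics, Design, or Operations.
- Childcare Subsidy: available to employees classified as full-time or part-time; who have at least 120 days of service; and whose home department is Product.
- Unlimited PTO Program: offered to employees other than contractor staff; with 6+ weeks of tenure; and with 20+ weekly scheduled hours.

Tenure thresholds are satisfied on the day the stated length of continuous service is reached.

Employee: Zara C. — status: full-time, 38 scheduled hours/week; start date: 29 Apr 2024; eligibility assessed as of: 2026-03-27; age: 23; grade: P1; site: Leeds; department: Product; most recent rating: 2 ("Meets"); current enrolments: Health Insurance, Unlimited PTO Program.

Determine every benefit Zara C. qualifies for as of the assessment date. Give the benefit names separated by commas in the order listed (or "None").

Health Insurance, Childcare Subsidy, Unlimited PTO Program

Service from 29 Apr 2024 to 2026-03-27: 697 days.
Health Insurance — service 697 days ≥ 90 days ✓; rating 2 ≥ 2 ✓; 38 hrs/wk ≥ 15 ✓ → eligible.
Retirement Savings Plan — status full-time ✗ (requires seasonal) → not eligible.
Pension Scheme — status full-time ✓; service 697 days ≥ 180 days ✓; grade P1 < P4 ✗ → not eligible.
Education Assistance — status full-time ✓ (not excluded); service 697 days < 2 years (≈730 days) ✗ → not eligible.
Bereavement Leave — status full-time ✗ (requires part-time or seasonal) → not eligible.
Internet Stipend — status full-time ✓; 38 hrs/wk ≥ 30 ✓; dept Product ✗ → not eligible.
Caregiver Leave — status full-time ✓; service 697 days ≥ 12 months (≈360 days) ✓; age 23 ≥ 21 ✓; dept Product ✗ → not eligible.
Childcare Subsidy — status full-time ✓; service 697 days ≥ 120 days ✓; dept Product ✓ → eligible.
Unlimited PTO Program — status full-time ✓ (not excluded); service 697 days ≥ 6 weeks (≈42 days) ✓; 38 hrs/wk ≥ 20 ✓ → eligible.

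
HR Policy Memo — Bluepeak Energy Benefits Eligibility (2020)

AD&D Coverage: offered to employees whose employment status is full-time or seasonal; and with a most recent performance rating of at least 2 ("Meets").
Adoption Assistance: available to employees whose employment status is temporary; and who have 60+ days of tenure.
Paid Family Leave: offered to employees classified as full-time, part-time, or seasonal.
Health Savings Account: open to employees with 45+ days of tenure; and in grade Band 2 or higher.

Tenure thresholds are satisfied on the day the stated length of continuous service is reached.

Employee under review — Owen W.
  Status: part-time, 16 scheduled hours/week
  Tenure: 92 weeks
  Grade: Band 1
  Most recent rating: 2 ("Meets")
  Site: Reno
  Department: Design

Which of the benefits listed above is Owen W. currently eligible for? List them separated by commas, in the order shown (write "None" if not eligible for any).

Paid Family Leave

AD&D Coverage — status part-time ✗ (requires full-time or seasonal) → not eligible.
Adoption Assistance — status part-time ✗ (requires temporary) → not eligible.
Paid Family Leave — status part-time ✓ → eligible.
Health Savings Account — service 92 weeks ≥ 45 days ✓; grade Band 1 < Band 2 ✗ → not eligible.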